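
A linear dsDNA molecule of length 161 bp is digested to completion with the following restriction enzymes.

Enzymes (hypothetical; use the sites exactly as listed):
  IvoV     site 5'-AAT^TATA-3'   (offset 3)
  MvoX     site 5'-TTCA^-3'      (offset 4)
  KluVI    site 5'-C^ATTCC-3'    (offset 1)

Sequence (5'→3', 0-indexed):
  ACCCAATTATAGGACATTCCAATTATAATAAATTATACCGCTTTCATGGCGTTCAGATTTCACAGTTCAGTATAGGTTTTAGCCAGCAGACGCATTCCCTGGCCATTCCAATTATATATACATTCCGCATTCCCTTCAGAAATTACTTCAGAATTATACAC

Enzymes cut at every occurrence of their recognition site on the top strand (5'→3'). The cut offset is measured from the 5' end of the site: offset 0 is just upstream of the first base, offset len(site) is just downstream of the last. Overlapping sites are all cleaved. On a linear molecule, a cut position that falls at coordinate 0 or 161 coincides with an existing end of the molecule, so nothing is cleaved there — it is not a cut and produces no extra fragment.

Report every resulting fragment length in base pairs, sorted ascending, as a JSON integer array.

[4,7,7,7,7,7,8,8,8,9,9,10,10,11,12,13,24]

Scan for sites:
  IvoV AATTATA/3: at [4, 20, 30, 109, 151] ⇒ [7, 23, 33, 112, 154]
  MvoX TTCA/4: at [42, 51, 58, 65, 134, 146] ⇒ [46, 55, 62, 69, 138, 150]
  KluVI CATTCC/1: at [14, 92, 103, 120, 127] ⇒ [15, 93, 104, 121, 128]

All cut coordinates (distinct, sorted): [7, 15, 23, 33, 46, 55, 62, 69, 93, 104, 112, 121, 128, 138, 150, 154]

Fragment lengths:
  [0,7): 7 bp
  [7,15): 8 bp
  [15,23): 8 bp
  [23,33): 10 bp
  [33,46): 13 bp
  [46,55): 9 bp
  [55,62): 7 bp
  [62,69): 7 bp
  [69,93): 24 bp
  [93,104): 11 bp
  [104,112): 8 bp
  [112,121): 9 bp
  [121,128): 7 bp
  [128,138): 10 bp
  [138,150): 12 bp
  [150,154): 4 bp
  [154,161): 7 bp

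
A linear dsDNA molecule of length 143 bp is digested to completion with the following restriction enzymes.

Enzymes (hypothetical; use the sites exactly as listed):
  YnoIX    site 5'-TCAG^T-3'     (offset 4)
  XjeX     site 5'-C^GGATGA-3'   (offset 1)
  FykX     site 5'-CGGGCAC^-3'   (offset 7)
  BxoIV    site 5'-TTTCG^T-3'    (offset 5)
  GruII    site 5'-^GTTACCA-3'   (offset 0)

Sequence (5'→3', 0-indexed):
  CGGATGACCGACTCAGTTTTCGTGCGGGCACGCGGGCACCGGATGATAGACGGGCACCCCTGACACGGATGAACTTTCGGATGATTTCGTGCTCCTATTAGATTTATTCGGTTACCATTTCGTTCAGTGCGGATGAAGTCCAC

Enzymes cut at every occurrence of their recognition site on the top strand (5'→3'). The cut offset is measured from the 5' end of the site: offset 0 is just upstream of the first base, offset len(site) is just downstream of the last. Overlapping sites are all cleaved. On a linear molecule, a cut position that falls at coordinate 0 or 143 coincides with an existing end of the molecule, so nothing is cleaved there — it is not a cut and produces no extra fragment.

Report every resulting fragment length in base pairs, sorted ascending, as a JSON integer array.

[1,1,3,5,6,8,9,9,11,12,12,13,15,17,21]

Scan for sites:
  YnoIX (TCAGT, off=4): starts [12, 123] → cuts [16, 127]
  XjeX (CGGATGA, off=1): starts [0, 39, 65, 77, 129] → cuts [1, 40, 66, 78, 130]
  FykX (CGGGCAC, off=7): starts [24, 32, 50] → cuts [31, 39, 57]
  BxoIV (TTTCGT, off=5): starts [17, 84, 117] → cuts [22, 89, 122]
  GruII (GTTACCA, off=0): starts [110] → cuts [110]

Pooled cuts: [1, 16, 22, 31, 39, 40, 57, 66, 78, 89, 110, 122, 127, 130]

Fragment lengths:
  [0,1): 1 bp
  [1,16): 15 bp
  [16,22): 6 bp
  [22,31): 9 bp
  [31,39): 8 bp
  [39,40): 1 bp
  [40,57): 17 bp
  [57,66): 9 bp
  [66,78): 12 bp
  [78,89): 11 bp
  [89,110): 21 bp
  [110,122): 12 bp
  [122,127): 5 bp
  [127,130): 3 bp
  [130,143): 13 bp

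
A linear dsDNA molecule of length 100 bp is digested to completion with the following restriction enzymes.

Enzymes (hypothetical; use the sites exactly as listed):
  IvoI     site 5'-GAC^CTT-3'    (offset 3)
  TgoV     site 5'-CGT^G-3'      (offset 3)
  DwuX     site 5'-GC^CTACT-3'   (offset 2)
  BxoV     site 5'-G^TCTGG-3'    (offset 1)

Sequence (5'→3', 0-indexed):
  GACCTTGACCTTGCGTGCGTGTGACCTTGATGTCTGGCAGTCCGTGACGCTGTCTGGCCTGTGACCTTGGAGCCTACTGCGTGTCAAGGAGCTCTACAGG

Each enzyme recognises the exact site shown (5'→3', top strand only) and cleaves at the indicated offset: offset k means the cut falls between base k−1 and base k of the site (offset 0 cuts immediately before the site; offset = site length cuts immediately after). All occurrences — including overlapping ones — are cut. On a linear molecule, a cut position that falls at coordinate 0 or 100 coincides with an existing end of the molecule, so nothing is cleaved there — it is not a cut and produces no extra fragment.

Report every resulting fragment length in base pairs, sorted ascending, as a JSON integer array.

[3,4,5,6,7,7,7,8,9,13,13,18]

Scan for sites:
  IvoI (GACCTT, off=3): starts [0, 6, 22, 62] → cuts [3, 9, 25, 65]
  TgoV (CGTG, off=3): starts [13, 17, 42, 79] → cuts [16, 20, 45, 82]
  DwuX (GCCTACT, off=2): starts [71] → cuts [73]
  BxoV (GTCTGG, off=1): starts [31, 51] → cuts [32, 52]

All cut coordinates (distinct, sorted): [3, 9, 16, 20, 25, 32, 45, 52, 65, 73, 82]

Fragments:
  [0,3): 3 bp
  [3,9): 6 bp
  [9,16): 7 bp
  [16,20): 4 bp
  [20,25): 5 bp
  [25,32): 7 bp
  [32,45): 13 bp
  [45,52): 7 bp
  [52,65): 13 bp
  [65,73): 8 bp
  [73,82): 9 bp
  [82,100): 18 bp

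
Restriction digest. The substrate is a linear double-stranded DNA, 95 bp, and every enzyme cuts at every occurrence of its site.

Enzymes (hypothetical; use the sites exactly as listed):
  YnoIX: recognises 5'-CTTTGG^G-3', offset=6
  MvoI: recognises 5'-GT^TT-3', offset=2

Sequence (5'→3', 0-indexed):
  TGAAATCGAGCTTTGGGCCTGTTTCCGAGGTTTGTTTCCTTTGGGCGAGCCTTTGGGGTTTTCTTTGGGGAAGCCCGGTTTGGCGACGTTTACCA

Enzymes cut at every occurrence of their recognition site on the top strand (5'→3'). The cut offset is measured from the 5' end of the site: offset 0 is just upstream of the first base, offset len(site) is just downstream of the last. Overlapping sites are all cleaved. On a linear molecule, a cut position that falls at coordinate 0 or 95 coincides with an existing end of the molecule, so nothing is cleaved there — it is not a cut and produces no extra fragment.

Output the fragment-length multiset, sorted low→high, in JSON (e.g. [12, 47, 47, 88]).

Scan for sites:
  YnoIX (CTTTGGG, off=6): starts [10, 38, 50, 62] → cuts [16, 44, 56, 68]
  MvoI (GTTT, off=2): starts [20, 29, 33, 57, 77, 87] → cuts [22, 31, 35, 59, 79, 89]

Pooled cuts: [16, 22, 31, 35, 44, 56, 59, 68, 79, 89]

Fragment lengths:
  [0,16): 16 bp
  [16,22): 6 bp
  [22,31): 9 bp
  [31,35): 4 bp
  [35,44): 9 bp
  [44,56): 12 bp
  [56,59): 3 bp
  [59,68): 9 bp
  [68,79): 11 bp
  [79,89): 10 bp
  [89,95): 6 bp

[3,4,6,6,9,9,9,10,11,12,16]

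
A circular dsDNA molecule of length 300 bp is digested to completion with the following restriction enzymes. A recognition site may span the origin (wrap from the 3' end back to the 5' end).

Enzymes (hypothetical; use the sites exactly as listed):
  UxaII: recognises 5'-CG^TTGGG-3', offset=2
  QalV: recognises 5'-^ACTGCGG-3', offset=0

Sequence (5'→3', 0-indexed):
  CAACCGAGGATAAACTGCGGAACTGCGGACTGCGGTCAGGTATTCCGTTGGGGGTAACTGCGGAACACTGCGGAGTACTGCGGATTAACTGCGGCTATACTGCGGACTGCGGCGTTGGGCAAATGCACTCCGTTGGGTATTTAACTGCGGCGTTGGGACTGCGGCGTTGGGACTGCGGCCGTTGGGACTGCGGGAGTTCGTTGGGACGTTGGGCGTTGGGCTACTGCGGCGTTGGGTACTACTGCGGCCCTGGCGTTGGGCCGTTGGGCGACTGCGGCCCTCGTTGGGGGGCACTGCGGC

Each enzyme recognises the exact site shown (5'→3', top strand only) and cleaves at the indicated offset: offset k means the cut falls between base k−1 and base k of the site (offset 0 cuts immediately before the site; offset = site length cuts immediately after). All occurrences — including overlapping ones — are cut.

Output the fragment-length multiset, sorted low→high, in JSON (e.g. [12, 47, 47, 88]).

[5,5,5,7,7,7,7,7,8,8,8,9,9,9,9,9,9,9,10,10,10,11,11,11,13,14,15,18,19,21]

Per-enzyme occurrences:
  UxaII (CGTTGGG, off=2): starts [45, 112, 130, 150, 164, 179, 198, 206, 213, 229, 253, 261, 281] → cuts [47, 114, 132, 152, 166, 181, 200, 208, 215, 231, 255, 263, 283]
  QalV (ACTGCGG, off=0): starts [13, 21, 28, 56, 66, 76, 87, 98, 105, 143, 157, 171, 186, 222, 240, 270, 292] → cuts [13, 21, 28, 56, 66, 76, 87, 98, 105, 143, 157, 171, 186, 222, 240, 270, 292]

All cut coordinates (distinct, sorted): [13, 21, 28, 47, 56, 66, 76, 87, 98, 105, 114, 132, 143, 152, 157, 166, 171, 181, 186, 200, 208, 215, 222, 231, 240, 255, 263, 270, 283, 292]

Fragments:
  13→21: 8 bp
  21→28: 7 bp
  28→47: 19 bp
  47→56: 9 bp
  56→66: 10 bp
  66→76: 10 bp
  76→87: 11 bp
  87→98: 11 bp
  98→105: 7 bp
  105→114: 9 bp
  114→132: 18 bp
  132→143: 11 bp
  143→152: 9 bp
  152→157: 5 bp
  157→166: 9 bp
  166→171: 5 bp
  171→181: 10 bp
  181→186: 5 bp
  186→200: 14 bp
  200→208: 8 bp
  208→215: 7 bp
  215→222: 7 bp
  222→231: 9 bp
  231→240: 9 bp
  240→255: 15 bp
  255→263: 8 bp
  263→270: 7 bp
  270→283: 13 bp
  283→292: 9 bp
  292→13 (wrap): 300-292+13 = 21 bp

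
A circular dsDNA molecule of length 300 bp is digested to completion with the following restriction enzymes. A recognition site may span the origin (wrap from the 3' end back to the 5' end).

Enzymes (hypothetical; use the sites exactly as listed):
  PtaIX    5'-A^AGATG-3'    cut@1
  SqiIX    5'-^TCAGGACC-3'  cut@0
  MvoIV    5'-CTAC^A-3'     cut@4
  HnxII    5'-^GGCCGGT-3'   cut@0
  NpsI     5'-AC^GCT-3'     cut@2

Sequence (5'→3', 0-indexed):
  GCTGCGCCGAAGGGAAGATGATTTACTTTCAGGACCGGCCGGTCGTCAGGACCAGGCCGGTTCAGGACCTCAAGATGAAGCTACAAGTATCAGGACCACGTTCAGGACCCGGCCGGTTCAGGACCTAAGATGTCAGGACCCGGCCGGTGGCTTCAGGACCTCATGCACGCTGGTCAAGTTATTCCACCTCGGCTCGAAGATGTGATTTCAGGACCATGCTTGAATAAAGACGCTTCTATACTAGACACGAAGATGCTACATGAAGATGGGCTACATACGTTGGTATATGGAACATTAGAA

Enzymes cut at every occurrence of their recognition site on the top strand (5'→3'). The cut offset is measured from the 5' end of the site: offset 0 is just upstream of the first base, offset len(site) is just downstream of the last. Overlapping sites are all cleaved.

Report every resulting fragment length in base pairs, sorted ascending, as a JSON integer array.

[4,5,5,7,7,8,9,9,9,9,9,10,10,11,11,11,12,12,13,16,19,24,29,41]

Site scan:
  PtaIX AAGATG/1: at [14, 71, 126, 196, 249, 262] ⇒ [15, 72, 127, 197, 250, 263]
  SqiIX TCAGGACC/0: at [28, 45, 61, 89, 101, 117, 132, 152, 207] ⇒ [28, 45, 61, 89, 101, 117, 132, 152, 207]
  MvoIV CTACA/4: at [80, 255, 270] ⇒ [84, 259, 274]
  HnxII GGCCGGT/0: at [36, 54, 110, 141] ⇒ [36, 54, 110, 141]
  NpsI ACGCT/2: at [166, 229] ⇒ [168, 231]

All cut coordinates (distinct, sorted): [15, 28, 36, 45, 54, 61, 72, 84, 89, 101, 110, 117, 127, 132, 141, 152, 168, 197, 207, 231, 250, 259, 263, 274]

Fragments:
  15→28: 13 bp
  28→36: 8 bp
  36→45: 9 bp
  45→54: 9 bp
  54→61: 7 bp
  61→72: 11 bp
  72→84: 12 bp
  84→89: 5 bp
  89→101: 12 bp
  101→110: 9 bp
  110→117: 7 bp
  117→127: 10 bp
  127→132: 5 bp
  132→141: 9 bp
  141→152: 11 bp
  152→168: 16 bp
  168→197: 29 bp
  197→207: 10 bp
  207→231: 24 bp
  231→250: 19 bp
  250→259: 9 bp
  259→263: 4 bp
  263→274: 11 bp
  274→15 (wrap): 300-274+15 = 41 bp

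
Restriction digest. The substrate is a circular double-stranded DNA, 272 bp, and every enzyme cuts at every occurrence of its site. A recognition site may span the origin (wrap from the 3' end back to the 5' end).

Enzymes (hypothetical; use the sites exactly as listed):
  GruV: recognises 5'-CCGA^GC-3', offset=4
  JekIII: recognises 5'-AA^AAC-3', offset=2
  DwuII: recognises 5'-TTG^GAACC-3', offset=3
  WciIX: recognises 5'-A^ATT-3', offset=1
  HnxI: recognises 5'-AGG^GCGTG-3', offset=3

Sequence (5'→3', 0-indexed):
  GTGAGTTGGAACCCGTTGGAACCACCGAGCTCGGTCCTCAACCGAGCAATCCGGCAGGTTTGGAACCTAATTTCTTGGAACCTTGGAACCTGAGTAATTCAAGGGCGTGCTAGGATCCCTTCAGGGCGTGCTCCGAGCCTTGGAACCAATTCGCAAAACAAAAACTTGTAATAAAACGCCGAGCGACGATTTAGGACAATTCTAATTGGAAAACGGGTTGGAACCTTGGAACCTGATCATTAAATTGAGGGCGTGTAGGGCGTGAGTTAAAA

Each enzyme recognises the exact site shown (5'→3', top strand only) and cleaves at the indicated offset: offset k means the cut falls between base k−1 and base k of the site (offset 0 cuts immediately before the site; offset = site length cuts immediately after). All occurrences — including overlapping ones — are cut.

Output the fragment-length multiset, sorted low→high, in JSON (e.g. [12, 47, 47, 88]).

Per-enzyme occurrences:
  GruV CCGAGC/4: at [24, 41, 132, 178] ⇒ [28, 45, 136, 182]
  JekIII AAAAC/2: at [154, 160, 172, 209] ⇒ [156, 162, 174, 211]
  DwuII TTGGAACC/3: at [5, 15, 59, 74, 82, 139, 217, 225] ⇒ [8, 18, 62, 77, 85, 142, 220, 228]
  WciIX AATT/1: at [68, 95, 147, 197, 203, 242] ⇒ [69, 96, 148, 198, 204, 243]
  HnxI AGGGCGTG/3: at [101, 122, 247, 256] ⇒ [104, 125, 250, 259]

Pooled cuts: [8, 18, 28, 45, 62, 69, 77, 85, 96, 104, 125, 136, 142, 148, 156, 162, 174, 182, 198, 204, 211, 220, 228, 243, 250, 259]

Fragments:
  8→18: 10 bp
  18→28: 10 bp
  28→45: 17 bp
  45→62: 17 bp
  62→69: 7 bp
  69→77: 8 bp
  77→85: 8 bp
  85→96: 11 bp
  96→104: 8 bp
  104→125: 21 bp
  125→136: 11 bp
  136→142: 6 bp
  142→148: 6 bp
  148→156: 8 bp
  156→162: 6 bp
  162→174: 12 bp
  174→182: 8 bp
  182→198: 16 bp
  198→204: 6 bp
  204→211: 7 bp
  211→220: 9 bp
  220→228: 8 bp
  228→243: 15 bp
  243→250: 7 bp
  250→259: 9 bp
  259→8 (wrap): 272-259+8 = 21 bp

[6,6,6,6,7,7,7,8,8,8,8,8,8,9,9,10,10,11,11,12,15,16,17,17,21,21]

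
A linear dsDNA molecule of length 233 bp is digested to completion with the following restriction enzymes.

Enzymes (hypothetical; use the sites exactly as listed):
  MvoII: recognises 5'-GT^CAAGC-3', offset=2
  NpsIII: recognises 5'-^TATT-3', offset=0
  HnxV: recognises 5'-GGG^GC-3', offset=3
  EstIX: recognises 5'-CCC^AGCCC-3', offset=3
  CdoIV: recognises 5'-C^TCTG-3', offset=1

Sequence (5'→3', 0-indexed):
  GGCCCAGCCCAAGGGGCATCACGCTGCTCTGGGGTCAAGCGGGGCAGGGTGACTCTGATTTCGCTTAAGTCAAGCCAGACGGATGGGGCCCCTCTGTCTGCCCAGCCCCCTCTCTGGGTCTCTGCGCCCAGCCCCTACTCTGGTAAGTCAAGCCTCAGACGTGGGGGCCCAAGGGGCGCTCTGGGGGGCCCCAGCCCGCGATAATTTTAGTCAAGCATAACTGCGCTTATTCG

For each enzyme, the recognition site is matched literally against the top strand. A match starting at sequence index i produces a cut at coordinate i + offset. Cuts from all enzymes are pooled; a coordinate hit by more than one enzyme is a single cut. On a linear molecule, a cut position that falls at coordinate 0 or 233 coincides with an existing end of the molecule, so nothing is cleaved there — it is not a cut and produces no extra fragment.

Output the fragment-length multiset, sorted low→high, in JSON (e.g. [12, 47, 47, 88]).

Site scan:
  MvoII GTCAAGC/2: at [33, 68, 146, 209] ⇒ [35, 70, 148, 211]
  NpsIII TATT/0: at [227] ⇒ [227]
  HnxV GGGGC/3: at [12, 40, 84, 163, 172, 184] ⇒ [15, 43, 87, 166, 175, 187]
  EstIX CCCAGCCC/3: at [2, 100, 126, 189] ⇒ [5, 103, 129, 192]
  CdoIV CTCTG/1: at [26, 52, 91, 111, 119, 137, 178] ⇒ [27, 53, 92, 112, 120, 138, 179]

All cut coordinates (distinct, sorted): [5, 15, 27, 35, 43, 53, 70, 87, 92, 103, 112, 120, 129, 138, 148, 166, 175, 179, 187, 192, 211, 227]

Fragment lengths:
  [0,5): 5 bp
  [5,15): 10 bp
  [15,27): 12 bp
  [27,35): 8 bp
  [35,43): 8 bp
  [43,53): 10 bp
  [53,70): 17 bp
  [70,87): 17 bp
  [87,92): 5 bp
  [92,103): 11 bp
  [103,112): 9 bp
  [112,120): 8 bp
  [120,129): 9 bp
  [129,138): 9 bp
  [138,148): 10 bp
  [148,166): 18 bp
  [166,175): 9 bp
  [175,179): 4 bp
  [179,187): 8 bp
  [187,192): 5 bp
  [192,211): 19 bp
  [211,227): 16 bp
  [227,233): 6 bp

[4,5,5,5,6,8,8,8,8,9,9,9,9,10,10,10,11,12,16,17,17,18,19]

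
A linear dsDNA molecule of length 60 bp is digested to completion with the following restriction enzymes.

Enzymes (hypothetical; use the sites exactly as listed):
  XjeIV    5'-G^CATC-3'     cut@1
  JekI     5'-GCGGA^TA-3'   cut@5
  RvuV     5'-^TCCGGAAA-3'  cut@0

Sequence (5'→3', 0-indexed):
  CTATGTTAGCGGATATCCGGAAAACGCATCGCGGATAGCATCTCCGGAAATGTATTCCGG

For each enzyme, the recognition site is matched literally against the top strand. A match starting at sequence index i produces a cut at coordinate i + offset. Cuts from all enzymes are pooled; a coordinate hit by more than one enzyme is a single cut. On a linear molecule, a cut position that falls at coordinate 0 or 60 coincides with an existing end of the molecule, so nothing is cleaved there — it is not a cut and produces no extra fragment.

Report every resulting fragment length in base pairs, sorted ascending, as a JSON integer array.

Scan for sites:
  XjeIV (GCATC, off=1): starts [25, 37] → cuts [26, 38]
  JekI (GCGGATA, off=5): starts [8, 30] → cuts [13, 35]
  RvuV (TCCGGAAA, off=0): starts [15, 42] → cuts [15, 42]

Pooled cuts: [13, 15, 26, 35, 38, 42]

Fragments:
  [0,13): 13 bp
  [13,15): 2 bp
  [15,26): 11 bp
  [26,35): 9 bp
  [35,38): 3 bp
  [38,42): 4 bp
  [42,60): 18 bp

[2,3,4,9,11,13,18]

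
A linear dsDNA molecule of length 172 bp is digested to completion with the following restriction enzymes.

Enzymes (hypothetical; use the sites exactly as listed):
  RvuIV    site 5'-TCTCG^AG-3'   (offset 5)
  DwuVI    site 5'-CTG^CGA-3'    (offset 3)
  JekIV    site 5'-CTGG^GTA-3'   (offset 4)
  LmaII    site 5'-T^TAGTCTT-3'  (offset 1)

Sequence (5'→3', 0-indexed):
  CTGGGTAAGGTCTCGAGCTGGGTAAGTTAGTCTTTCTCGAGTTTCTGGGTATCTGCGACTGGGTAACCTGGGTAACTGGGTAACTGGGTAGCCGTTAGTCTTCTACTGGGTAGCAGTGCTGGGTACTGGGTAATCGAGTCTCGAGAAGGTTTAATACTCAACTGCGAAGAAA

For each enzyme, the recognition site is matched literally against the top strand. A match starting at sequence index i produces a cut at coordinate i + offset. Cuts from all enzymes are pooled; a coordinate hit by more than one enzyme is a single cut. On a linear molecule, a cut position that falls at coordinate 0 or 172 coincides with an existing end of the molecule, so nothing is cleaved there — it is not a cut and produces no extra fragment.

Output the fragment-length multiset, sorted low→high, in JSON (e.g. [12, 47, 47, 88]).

Site scan:
  RvuIV TCTCGAG/5: at [10, 34, 138] ⇒ [15, 39, 143]
  DwuVI CTGCGA/3: at [52, 161] ⇒ [55, 164]
  JekIV CTGGGTA/4: at [0, 17, 44, 58, 67, 75, 83, 105, 118, 125] ⇒ [4, 21, 48, 62, 71, 79, 87, 109, 122, 129]
  LmaII TTAGTCTT/1: at [26, 94] ⇒ [27, 95]

Pooled cuts: [4, 15, 21, 27, 39, 48, 55, 62, 71, 79, 87, 95, 109, 122, 129, 143, 164]

Fragments:
  [0,4): 4 bp
  [4,15): 11 bp
  [15,21): 6 bp
  [21,27): 6 bp
  [27,39): 12 bp
  [39,48): 9 bp
  [48,55): 7 bp
  [55,62): 7 bp
  [62,71): 9 bp
  [71,79): 8 bp
  [79,87): 8 bp
  [87,95): 8 bp
  [95,109): 14 bp
  [109,122): 13 bp
  [122,129): 7 bp
  [129,143): 14 bp
  [143,164): 21 bp
  [164,172): 8 bp

[4,6,6,7,7,7,8,8,8,8,9,9,11,12,13,14,14,21]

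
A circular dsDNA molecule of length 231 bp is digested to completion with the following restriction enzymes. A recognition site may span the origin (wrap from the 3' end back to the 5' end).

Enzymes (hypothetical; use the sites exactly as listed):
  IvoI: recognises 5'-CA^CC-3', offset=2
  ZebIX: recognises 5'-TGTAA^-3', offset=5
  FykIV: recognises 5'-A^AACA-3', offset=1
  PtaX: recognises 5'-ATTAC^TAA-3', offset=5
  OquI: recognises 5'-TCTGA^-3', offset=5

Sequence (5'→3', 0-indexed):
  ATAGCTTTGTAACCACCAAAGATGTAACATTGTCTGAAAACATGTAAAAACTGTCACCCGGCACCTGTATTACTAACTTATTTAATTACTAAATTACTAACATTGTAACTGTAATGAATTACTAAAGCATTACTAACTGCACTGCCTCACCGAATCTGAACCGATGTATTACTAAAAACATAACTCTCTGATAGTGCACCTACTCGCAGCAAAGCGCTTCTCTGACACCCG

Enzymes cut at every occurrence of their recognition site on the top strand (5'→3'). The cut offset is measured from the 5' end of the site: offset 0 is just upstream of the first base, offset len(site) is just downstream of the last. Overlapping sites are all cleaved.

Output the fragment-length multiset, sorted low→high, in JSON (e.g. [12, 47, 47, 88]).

Per-enzyme occurrences:
  IvoI CACC/2: at [13, 54, 61, 147, 196, 225] ⇒ [15, 56, 63, 149, 198, 227]
  ZebIX TGTAA/5: at [7, 22, 42, 103, 109] ⇒ [12, 27, 47, 108, 114]
  FykIV AAACA/1: at [37, 175] ⇒ [38, 176]
  PtaX ATTACTAA/5: at [68, 84, 92, 117, 128, 167] ⇒ [73, 89, 97, 122, 133, 172]
  OquI TCTGA/5: at [32, 154, 186, 220] ⇒ [37, 159, 191, 225]

Pooled cuts: [12, 15, 27, 37, 38, 47, 56, 63, 73, 89, 97, 108, 114, 122, 133, 149, 159, 172, 176, 191, 198, 225, 227]

Fragment lengths:
  12→15: 3 bp
  15→27: 12 bp
  27→37: 10 bp
  37→38: 1 bp
  38→47: 9 bp
  47→56: 9 bp
  56→63: 7 bp
  63→73: 10 bp
  73→89: 16 bp
  89→97: 8 bp
  97→108: 11 bp
  108→114: 6 bp
  114→122: 8 bp
  122→133: 11 bp
  133→149: 16 bp
  149→159: 10 bp
  159→172: 13 bp
  172→176: 4 bp
  176→191: 15 bp
  191→198: 7 bp
  198→225: 27 bp
  225→227: 2 bp
  227→12 (wrap): 231-227+12 = 16 bp

[1,2,3,4,6,7,7,8,8,9,9,10,10,10,11,11,12,13,15,16,16,16,27]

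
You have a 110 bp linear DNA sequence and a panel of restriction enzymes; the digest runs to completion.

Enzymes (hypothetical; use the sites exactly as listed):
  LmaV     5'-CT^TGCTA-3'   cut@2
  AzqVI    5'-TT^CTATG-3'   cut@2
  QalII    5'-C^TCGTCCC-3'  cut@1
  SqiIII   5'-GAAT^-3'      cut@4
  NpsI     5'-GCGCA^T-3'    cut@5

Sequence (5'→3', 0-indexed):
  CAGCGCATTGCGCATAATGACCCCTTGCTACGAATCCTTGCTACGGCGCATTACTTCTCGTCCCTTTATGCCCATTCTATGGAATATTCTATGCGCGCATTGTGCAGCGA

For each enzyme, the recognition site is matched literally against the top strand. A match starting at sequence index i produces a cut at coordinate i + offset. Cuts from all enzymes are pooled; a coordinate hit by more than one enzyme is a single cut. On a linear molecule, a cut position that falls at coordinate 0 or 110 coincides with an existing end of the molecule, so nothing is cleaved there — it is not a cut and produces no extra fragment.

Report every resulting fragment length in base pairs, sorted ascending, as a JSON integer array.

Site scan:
  LmaV (CTTGCTA, off=2): starts [23, 36] → cuts [25, 38]
  AzqVI (TTCTATG, off=2): starts [74, 86] → cuts [76, 88]
  QalII (CTCGTCCC, off=1): starts [56] → cuts [57]
  SqiIII (GAAT, off=4): starts [31, 81] → cuts [35, 85]
  NpsI (GCGCAT, off=5): starts [2, 9, 45, 94] → cuts [7, 14, 50, 99]

All cut coordinates (distinct, sorted): [7, 14, 25, 35, 38, 50, 57, 76, 85, 88, 99]

Fragments:
  [0,7): 7 bp
  [7,14): 7 bp
  [14,25): 11 bp
  [25,35): 10 bp
  [35,38): 3 bp
  [38,50): 12 bp
  [50,57): 7 bp
  [57,76): 19 bp
  [76,85): 9 bp
  [85,88): 3 bp
  [88,99): 11 bp
  [99,110): 11 bp

[3,3,7,7,7,9,10,11,11,11,12,19]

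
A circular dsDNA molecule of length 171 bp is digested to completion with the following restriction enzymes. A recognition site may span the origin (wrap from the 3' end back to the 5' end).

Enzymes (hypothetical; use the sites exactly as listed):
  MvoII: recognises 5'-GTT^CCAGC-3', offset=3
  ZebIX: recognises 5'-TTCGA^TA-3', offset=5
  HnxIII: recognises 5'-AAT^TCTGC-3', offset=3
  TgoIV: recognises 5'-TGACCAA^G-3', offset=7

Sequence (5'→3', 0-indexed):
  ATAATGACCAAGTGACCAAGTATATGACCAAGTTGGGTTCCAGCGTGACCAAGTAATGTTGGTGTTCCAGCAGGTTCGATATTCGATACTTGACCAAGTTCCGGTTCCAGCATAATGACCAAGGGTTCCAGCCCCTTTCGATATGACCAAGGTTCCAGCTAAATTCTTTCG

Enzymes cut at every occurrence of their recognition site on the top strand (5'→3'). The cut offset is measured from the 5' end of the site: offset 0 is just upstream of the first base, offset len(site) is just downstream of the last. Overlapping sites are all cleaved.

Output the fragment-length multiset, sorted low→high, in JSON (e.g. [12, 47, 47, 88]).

[4,5,7,8,8,9,9,10,11,12,13,13,14,14,16,18]

Site scan:
  MvoII (GTTCCAGC, off=3): starts [36, 63, 103, 124, 151] → cuts [39, 66, 106, 127, 154]
  ZebIX (TTCGATA, off=5): starts [74, 81, 136, 167] → cuts [1, 79, 86, 141]
  HnxIII (AATTCTGC, off=3): no sites
  TgoIV (TGACCAAG, off=7): starts [4, 12, 24, 45, 90, 115, 143] → cuts [11, 19, 31, 52, 97, 122, 150]

All cut coordinates (distinct, sorted): [1, 11, 19, 31, 39, 52, 66, 79, 86, 97, 106, 122, 127, 141, 150, 154]

Fragment lengths:
  1→11: 10 bp
  11→19: 8 bp
  19→31: 12 bp
  31→39: 8 bp
  39→52: 13 bp
  52→66: 14 bp
  66→79: 13 bp
  79→86: 7 bp
  86→97: 11 bp
  97→106: 9 bp
  106→122: 16 bp
  122→127: 5 bp
  127→141: 14 bp
  141→150: 9 bp
  150→154: 4 bp
  154→1 (wrap): 171-154+1 = 18 bp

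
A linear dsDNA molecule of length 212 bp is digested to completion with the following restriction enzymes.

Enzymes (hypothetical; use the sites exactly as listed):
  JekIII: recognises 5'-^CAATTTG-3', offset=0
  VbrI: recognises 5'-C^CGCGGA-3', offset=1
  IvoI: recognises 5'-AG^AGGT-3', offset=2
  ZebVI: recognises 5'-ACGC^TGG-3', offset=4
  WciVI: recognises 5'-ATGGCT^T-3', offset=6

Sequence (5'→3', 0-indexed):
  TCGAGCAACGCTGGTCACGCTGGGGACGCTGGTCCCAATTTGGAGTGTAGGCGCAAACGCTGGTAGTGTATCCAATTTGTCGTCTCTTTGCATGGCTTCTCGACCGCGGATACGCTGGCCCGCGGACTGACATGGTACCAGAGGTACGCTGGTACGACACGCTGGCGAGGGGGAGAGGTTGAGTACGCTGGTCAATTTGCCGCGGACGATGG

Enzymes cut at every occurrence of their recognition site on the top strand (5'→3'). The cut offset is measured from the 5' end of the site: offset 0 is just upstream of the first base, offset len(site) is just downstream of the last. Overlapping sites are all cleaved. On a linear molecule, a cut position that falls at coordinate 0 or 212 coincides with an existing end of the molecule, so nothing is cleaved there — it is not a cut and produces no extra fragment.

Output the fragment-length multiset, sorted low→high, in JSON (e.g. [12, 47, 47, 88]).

Site scan:
  JekIII (CAATTTG, off=0): starts [35, 72, 192] → cuts [35, 72, 192]
  VbrI (CCGCGGA, off=1): starts [103, 119, 199] → cuts [104, 120, 200]
  IvoI (AGAGGT, off=2): starts [139, 173] → cuts [141, 175]
  ZebVI (ACGCTGG, off=4): starts [7, 16, 25, 56, 111, 145, 158, 184] → cuts [11, 20, 29, 60, 115, 149, 162, 188]
  WciVI (ATGGCTT, off=6): starts [91] → cuts [97]

Pooled cuts: [11, 20, 29, 35, 60, 72, 97, 104, 115, 120, 141, 149, 162, 175, 188, 192, 200]

Fragment lengths:
  [0,11): 11 bp
  [11,20): 9 bp
  [20,29): 9 bp
  [29,35): 6 bp
  [35,60): 25 bp
  [60,72): 12 bp
  [72,97): 25 bp
  [97,104): 7 bp
  [104,115): 11 bp
  [115,120): 5 bp
  [120,141): 21 bp
  [141,149): 8 bp
  [149,162): 13 bp
  [162,175): 13 bp
  [175,188): 13 bp
  [188,192): 4 bp
  [192,200): 8 bp
  [200,212): 12 bp

[4,5,6,7,8,8,9,9,11,11,12,12,13,13,13,21,25,25]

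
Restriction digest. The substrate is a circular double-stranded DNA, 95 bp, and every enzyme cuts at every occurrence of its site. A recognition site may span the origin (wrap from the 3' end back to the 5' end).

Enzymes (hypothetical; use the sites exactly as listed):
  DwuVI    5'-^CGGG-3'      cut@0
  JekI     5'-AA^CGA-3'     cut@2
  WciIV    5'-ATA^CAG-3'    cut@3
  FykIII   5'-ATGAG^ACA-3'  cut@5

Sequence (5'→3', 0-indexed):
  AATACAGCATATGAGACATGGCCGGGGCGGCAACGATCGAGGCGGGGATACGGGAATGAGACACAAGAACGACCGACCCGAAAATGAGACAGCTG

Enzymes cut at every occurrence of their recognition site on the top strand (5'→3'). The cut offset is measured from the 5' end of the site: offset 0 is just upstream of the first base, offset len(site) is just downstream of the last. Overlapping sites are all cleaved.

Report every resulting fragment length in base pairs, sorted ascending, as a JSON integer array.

Scan for sites:
  DwuVI CGGG/0: at [22, 42, 50] ⇒ [22, 42, 50]
  JekI AACGA/2: at [31, 67] ⇒ [33, 69]
  WciIV ATACAG/3: at [1] ⇒ [4]
  FykIII ATGAGACA/5: at [10, 55, 83] ⇒ [15, 60, 88]

All cut coordinates (distinct, sorted): [4, 15, 22, 33, 42, 50, 60, 69, 88]

Fragments:
  4→15: 11 bp
  15→22: 7 bp
  22→33: 11 bp
  33→42: 9 bp
  42→50: 8 bp
  50→60: 10 bp
  60→69: 9 bp
  69→88: 19 bp
  88→4 (wrap): 95-88+4 = 11 bp

[7,8,9,9,10,11,11,11,19]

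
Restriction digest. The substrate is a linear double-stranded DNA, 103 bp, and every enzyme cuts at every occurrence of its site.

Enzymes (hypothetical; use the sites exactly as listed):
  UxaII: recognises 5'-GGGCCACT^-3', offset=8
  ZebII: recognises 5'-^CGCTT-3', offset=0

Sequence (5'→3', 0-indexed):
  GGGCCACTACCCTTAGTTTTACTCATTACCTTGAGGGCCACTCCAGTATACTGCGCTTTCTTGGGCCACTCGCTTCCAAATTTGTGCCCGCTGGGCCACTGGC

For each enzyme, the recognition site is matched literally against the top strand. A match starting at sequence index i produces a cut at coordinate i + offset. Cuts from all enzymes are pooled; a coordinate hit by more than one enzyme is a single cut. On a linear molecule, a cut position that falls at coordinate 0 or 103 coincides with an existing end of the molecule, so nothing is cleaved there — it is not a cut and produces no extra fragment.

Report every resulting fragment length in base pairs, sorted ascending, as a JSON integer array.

Per-enzyme occurrences:
  UxaII (GGGCCACT, off=8): starts [0, 34, 62, 92] → cuts [8, 42, 70, 100]
  ZebII (CGCTT, off=0): starts [53, 70] → cuts [53, 70]

Pooled cuts: [8, 42, 53, 70, 100]

Fragment lengths:
  [0,8): 8 bp
  [8,42): 34 bp
  [42,53): 11 bp
  [53,70): 17 bp
  [70,100): 30 bp
  [100,103): 3 bp

[3,8,11,17,30,34]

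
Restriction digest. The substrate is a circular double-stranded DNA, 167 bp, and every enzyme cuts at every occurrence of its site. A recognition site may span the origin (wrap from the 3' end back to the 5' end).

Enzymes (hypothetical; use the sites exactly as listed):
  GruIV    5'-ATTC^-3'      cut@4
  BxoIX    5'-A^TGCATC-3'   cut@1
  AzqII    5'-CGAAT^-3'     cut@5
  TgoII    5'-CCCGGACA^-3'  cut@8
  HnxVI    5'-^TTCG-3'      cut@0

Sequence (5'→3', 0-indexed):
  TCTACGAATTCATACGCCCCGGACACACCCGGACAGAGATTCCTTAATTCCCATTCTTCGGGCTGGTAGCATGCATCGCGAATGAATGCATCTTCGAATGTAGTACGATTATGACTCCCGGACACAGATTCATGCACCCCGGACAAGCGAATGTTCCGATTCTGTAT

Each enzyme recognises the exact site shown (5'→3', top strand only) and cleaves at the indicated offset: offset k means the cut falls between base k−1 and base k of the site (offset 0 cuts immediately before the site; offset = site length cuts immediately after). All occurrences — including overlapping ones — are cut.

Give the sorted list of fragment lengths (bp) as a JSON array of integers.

[2,3,6,6,7,7,7,7,7,7,8,10,10,12,14,14,15,25]

Per-enzyme occurrences:
  GruIV (ATTC, off=4): starts [7, 38, 46, 52, 127, 158, 165] → cuts [2, 11, 42, 50, 56, 131, 162]
  BxoIX (ATGCATC, off=1): starts [70, 85] → cuts [71, 86]
  AzqII (CGAAT, off=5): starts [4, 78, 94, 147] → cuts [9, 83, 99, 152]
  TgoII (CCCGGACA, off=8): starts [17, 27, 116, 137] → cuts [25, 35, 124, 145]
  HnxVI (TTCG, off=0): starts [56, 92] → cuts [56, 92]

Pooled cuts: [2, 9, 11, 25, 35, 42, 50, 56, 71, 83, 86, 92, 99, 124, 131, 145, 152, 162]

Fragment lengths:
  2→9: 7 bp
  9→11: 2 bp
  11→25: 14 bp
  25→35: 10 bp
  35→42: 7 bp
  42→50: 8 bp
  50→56: 6 bp
  56→71: 15 bp
  71→83: 12 bp
  83→86: 3 bp
  86→92: 6 bp
  92→99: 7 bp
  99→124: 25 bp
  124→131: 7 bp
  131→145: 14 bp
  145→152: 7 bp
  152→162: 10 bp
  162→2 (wrap): 167-162+2 = 7 bp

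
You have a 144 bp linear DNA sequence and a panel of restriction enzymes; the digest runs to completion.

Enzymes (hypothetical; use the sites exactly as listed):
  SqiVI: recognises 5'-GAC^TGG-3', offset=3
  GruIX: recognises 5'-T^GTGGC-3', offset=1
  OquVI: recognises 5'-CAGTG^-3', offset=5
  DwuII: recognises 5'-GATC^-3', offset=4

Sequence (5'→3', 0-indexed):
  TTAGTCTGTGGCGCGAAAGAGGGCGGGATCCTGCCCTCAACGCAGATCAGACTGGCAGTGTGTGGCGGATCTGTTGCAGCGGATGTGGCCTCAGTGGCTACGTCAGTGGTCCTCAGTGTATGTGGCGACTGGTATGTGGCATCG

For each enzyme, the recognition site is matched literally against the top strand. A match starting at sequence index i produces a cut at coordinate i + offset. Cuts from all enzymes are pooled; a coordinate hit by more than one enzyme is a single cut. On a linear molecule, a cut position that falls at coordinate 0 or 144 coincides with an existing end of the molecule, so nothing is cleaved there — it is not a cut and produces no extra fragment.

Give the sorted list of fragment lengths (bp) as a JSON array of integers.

[1,3,4,6,7,8,8,9,10,10,12,12,13,18,23]

Per-enzyme occurrences:
  SqiVI (GACTGG, off=3): starts [49, 126] → cuts [52, 129]
  GruIX (TGTGGC, off=1): starts [6, 60, 83, 120, 134] → cuts [7, 61, 84, 121, 135]
  OquVI (CAGTG, off=5): starts [55, 91, 103, 113] → cuts [60, 96, 108, 118]
  DwuII (GATC, off=4): starts [26, 44, 67] → cuts [30, 48, 71]

Pooled cuts: [7, 30, 48, 52, 60, 61, 71, 84, 96, 108, 118, 121, 129, 135]

Fragment lengths:
  [0,7): 7 bp
  [7,30): 23 bp
  [30,48): 18 bp
  [48,52): 4 bp
  [52,60): 8 bp
  [60,61): 1 bp
  [61,71): 10 bp
  [71,84): 13 bp
  [84,96): 12 bp
  [96,108): 12 bp
  [108,118): 10 bp
  [118,121): 3 bp
  [121,129): 8 bp
  [129,135): 6 bp
  [135,144): 9 bp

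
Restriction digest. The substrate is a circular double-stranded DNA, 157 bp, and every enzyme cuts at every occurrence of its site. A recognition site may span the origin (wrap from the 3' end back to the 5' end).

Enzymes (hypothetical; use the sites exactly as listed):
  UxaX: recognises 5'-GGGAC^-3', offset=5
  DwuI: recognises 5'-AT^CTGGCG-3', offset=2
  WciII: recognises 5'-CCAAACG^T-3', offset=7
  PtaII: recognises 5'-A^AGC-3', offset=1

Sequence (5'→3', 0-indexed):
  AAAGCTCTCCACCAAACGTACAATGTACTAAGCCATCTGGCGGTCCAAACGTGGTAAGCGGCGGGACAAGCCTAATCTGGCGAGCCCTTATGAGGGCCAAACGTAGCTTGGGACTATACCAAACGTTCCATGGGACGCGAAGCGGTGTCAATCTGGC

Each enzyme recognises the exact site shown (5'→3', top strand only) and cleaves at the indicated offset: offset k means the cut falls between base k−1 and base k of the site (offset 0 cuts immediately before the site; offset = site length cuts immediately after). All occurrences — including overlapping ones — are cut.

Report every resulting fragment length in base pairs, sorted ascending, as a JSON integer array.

Site scan:
  UxaX (GGGAC, off=5): starts [62, 109, 131] → cuts [67, 114, 136]
  DwuI (ATCTGGCG, off=2): starts [34, 74] → cuts [36, 76]
  WciII (CCAAACGT, off=7): starts [11, 44, 96, 118] → cuts [18, 51, 103, 125]
  PtaII (AAGC, off=1): starts [1, 29, 55, 67, 139] → cuts [2, 30, 56, 68, 140]

Pooled cuts: [2, 18, 30, 36, 51, 56, 67, 68, 76, 103, 114, 125, 136, 140]

Fragment lengths:
  2→18: 16 bp
  18→30: 12 bp
  30→36: 6 bp
  36→51: 15 bp
  51→56: 5 bp
  56→67: 11 bp
  67→68: 1 bp
  68→76: 8 bp
  76→103: 27 bp
  103→114: 11 bp
  114→125: 11 bp
  125→136: 11 bp
  136→140: 4 bp
  140→2 (wrap): 157-140+2 = 19 bp

[1,4,5,6,8,11,11,11,11,12,15,16,19,27]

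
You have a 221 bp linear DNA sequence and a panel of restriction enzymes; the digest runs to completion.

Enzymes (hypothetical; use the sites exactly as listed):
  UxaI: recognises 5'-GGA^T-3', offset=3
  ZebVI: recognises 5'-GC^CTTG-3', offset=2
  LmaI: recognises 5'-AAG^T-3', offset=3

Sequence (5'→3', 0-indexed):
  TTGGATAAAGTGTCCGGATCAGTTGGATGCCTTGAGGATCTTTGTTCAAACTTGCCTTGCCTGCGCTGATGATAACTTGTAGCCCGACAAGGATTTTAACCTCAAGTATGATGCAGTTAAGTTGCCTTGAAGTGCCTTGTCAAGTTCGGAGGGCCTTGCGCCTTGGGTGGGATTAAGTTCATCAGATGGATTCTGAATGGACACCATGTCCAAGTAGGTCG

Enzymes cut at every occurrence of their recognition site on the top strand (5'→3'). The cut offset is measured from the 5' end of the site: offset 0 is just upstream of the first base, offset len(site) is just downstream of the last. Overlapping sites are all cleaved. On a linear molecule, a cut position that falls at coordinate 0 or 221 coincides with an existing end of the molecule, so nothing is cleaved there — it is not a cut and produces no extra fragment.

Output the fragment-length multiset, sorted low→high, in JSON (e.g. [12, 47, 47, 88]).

Site scan:
  UxaI GGAT/3: at [2, 15, 24, 35, 90, 169, 187] ⇒ [5, 18, 27, 38, 93, 172, 190]
  ZebVI GCCTTG/2: at [28, 53, 123, 133, 152, 159] ⇒ [30, 55, 125, 135, 154, 161]
  LmaI AAGT/3: at [7, 103, 118, 129, 141, 174, 211] ⇒ [10, 106, 121, 132, 144, 177, 214]

Pooled cuts: [5, 10, 18, 27, 30, 38, 55, 93, 106, 121, 125, 132, 135, 144, 154, 161, 172, 177, 190, 214]

Fragment lengths:
  [0,5): 5 bp
  [5,10): 5 bp
  [10,18): 8 bp
  [18,27): 9 bp
  [27,30): 3 bp
  [30,38): 8 bp
  [38,55): 17 bp
  [55,93): 38 bp
  [93,106): 13 bp
  [106,121): 15 bp
  [121,125): 4 bp
  [125,132): 7 bp
  [132,135): 3 bp
  [135,144): 9 bp
  [144,154): 10 bp
  [154,161): 7 bp
  [161,172): 11 bp
  [172,177): 5 bp
  [177,190): 13 bp
  [190,214): 24 bp
  [214,221): 7 bp

[3,3,4,5,5,5,7,7,7,8,8,9,9,10,11,13,13,15,17,24,38]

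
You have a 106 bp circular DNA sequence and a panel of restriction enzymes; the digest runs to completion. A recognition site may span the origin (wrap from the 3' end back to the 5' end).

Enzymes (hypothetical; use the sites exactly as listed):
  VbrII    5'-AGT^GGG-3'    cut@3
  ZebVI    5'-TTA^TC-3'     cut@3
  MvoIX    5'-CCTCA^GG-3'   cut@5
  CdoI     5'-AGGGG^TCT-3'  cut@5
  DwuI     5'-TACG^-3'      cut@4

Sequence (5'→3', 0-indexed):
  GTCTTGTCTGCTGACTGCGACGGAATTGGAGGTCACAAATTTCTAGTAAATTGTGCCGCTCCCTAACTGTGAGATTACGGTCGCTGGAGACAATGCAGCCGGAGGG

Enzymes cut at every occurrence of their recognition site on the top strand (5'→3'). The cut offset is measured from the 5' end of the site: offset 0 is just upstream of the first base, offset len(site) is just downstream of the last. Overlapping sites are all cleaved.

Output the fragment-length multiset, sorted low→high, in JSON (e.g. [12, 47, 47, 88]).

Site scan:
  VbrII (AGTGGG, off=3): no sites
  ZebVI (TTATC, off=3): no sites
  MvoIX (CCTCAGG, off=5): no sites
  CdoI AGGGGTCT/5: at [102] ⇒ [1]
  DwuI TACG/4: at [75] ⇒ [79]

All cut coordinates (distinct, sorted): [1, 79]

Fragments:
  1→79: 78 bp
  79→1 (wrap): 106-79+1 = 28 bp

[28,78]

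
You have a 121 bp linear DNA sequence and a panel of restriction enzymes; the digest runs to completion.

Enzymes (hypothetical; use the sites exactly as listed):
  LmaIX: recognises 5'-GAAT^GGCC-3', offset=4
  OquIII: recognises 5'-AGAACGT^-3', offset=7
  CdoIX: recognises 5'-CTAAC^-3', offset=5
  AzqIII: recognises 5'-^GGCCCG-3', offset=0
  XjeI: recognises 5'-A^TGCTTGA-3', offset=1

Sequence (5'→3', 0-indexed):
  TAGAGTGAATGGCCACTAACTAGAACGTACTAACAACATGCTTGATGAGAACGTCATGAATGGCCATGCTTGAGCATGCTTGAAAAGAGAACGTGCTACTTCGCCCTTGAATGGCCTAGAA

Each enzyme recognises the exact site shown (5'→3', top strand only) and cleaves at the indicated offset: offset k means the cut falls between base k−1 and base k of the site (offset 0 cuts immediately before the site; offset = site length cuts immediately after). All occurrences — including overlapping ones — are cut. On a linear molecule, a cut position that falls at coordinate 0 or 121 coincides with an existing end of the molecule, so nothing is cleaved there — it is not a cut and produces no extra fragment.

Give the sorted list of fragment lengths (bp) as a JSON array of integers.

[4,5,6,7,8,9,10,10,10,16,18,18]

Per-enzyme occurrences:
  LmaIX GAATGGCC/4: at [6, 57, 108] ⇒ [10, 61, 112]
  OquIII AGAACGT/7: at [21, 47, 87] ⇒ [28, 54, 94]
  CdoIX CTAAC/5: at [15, 29] ⇒ [20, 34]
  AzqIII (GGCCCG, off=0): no sites
  XjeI ATGCTTGA/1: at [37, 65, 75] ⇒ [38, 66, 76]

Pooled cuts: [10, 20, 28, 34, 38, 54, 61, 66, 76, 94, 112]

Fragment lengths:
  [0,10): 10 bp
  [10,20): 10 bp
  [20,28): 8 bp
  [28,34): 6 bp
  [34,38): 4 bp
  [38,54): 16 bp
  [54,61): 7 bp
  [61,66): 5 bp
  [66,76): 10 bp
  [76,94): 18 bp
  [94,112): 18 bp
  [112,121): 9 bp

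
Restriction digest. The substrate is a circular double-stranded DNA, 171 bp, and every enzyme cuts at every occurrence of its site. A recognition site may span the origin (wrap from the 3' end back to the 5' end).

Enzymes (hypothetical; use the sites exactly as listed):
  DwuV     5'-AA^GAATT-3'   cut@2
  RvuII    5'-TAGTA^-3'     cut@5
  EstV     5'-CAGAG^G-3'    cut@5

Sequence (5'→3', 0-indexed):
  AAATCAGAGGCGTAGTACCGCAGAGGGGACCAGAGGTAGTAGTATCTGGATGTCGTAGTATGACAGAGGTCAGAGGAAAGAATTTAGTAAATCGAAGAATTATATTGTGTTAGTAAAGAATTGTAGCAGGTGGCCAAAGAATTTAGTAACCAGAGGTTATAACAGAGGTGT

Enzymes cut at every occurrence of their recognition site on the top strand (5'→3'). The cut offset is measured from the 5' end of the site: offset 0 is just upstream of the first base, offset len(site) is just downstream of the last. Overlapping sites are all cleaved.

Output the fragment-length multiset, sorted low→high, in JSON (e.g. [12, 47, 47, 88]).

[2,3,4,6,7,7,7,8,8,8,10,10,10,12,13,16,19,21]

Per-enzyme occurrences:
  DwuV AAGAATT/2: at [77, 94, 115, 136] ⇒ [79, 96, 117, 138]
  RvuII TAGTA/5: at [12, 36, 39, 55, 84, 110, 143] ⇒ [17, 41, 44, 60, 89, 115, 148]
  EstV CAGAGG/5: at [4, 20, 30, 63, 70, 150, 162] ⇒ [9, 25, 35, 68, 75, 155, 167]

Pooled cuts: [9, 17, 25, 35, 41, 44, 60, 68, 75, 79, 89, 96, 115, 117, 138, 148, 155, 167]

Fragments:
  9→17: 8 bp
  17→25: 8 bp
  25→35: 10 bp
  35→41: 6 bp
  41→44: 3 bp
  44→60: 16 bp
  60→68: 8 bp
  68→75: 7 bp
  75→79: 4 bp
  79→89: 10 bp
  89→96: 7 bp
  96→115: 19 bp
  115→117: 2 bp
  117→138: 21 bp
  138→148: 10 bp
  148→155: 7 bp
  155→167: 12 bp
  167→9 (wrap): 171-167+9 = 13 bp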